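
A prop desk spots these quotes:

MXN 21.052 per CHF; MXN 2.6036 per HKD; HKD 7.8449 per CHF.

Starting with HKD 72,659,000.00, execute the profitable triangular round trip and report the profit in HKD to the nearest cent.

Profit: HKD 2,230,529.64

Profitable loop is HKD → CHF → MXN → HKD:
HKD 72,659,000.00 ÷ 7.8449 = CHF 9,261,940.88
CHF 9,261,940.88 × 21.052 = MXN 194,982,379.38
MXN 194,982,379.38 ÷ 2.6036 = HKD 74,889,529.64
Profit = HKD 74,889,529.64 − HKD 72,659,000.00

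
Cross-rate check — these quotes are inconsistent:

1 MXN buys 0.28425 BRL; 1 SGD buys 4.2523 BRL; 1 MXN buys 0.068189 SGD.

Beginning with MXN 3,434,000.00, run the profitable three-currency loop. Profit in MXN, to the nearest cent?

Profit: MXN 68,983.05

Profitable loop is MXN → SGD → BRL → MXN:
MXN 3,434,000.00 × 0.068189 = SGD 234,161.03
SGD 234,161.03 × 4.2523 = BRL 995,722.93
BRL 995,722.93 ÷ 0.28425 = MXN 3,502,983.05
Profit = MXN 3,502,983.05 − MXN 3,434,000.00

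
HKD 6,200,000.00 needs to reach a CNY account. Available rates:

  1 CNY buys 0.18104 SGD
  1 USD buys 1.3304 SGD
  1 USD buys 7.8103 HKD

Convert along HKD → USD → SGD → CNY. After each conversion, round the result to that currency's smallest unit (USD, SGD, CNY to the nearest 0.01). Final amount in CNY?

CNY 5,833,533.14

HKD 6,200,000.00 ÷ 7.8103 = USD 793,823.54
USD 793,823.54 × 1.3304 = SGD 1,056,102.84
SGD 1,056,102.84 ÷ 0.18104 = CNY 5,833,533.14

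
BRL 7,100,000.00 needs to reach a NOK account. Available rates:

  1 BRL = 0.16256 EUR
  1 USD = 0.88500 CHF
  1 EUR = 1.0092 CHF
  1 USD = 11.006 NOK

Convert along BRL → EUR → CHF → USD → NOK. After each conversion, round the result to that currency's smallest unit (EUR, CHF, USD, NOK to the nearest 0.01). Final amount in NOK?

BRL 7,100,000.00 × 0.16256 = EUR 1,154,176.00
EUR 1,154,176.00 × 1.0092 = CHF 1,164,794.42
CHF 1,164,794.42 ÷ 0.88500 = USD 1,316,151.89
USD 1,316,151.89 × 11.006 = NOK 14,485,567.70

NOK 14,485,567.70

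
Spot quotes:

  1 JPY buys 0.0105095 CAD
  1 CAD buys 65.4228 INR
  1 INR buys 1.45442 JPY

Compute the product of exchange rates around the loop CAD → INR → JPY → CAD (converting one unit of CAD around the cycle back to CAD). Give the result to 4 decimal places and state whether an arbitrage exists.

Around CAD → INR → JPY → CAD: 1 × 65.4228 × 1.45442 × 0.0105095 = 1.000002
Product ≈ 1 (deviation 0.000%, within rounding noise).

1.0000 (no arbitrage)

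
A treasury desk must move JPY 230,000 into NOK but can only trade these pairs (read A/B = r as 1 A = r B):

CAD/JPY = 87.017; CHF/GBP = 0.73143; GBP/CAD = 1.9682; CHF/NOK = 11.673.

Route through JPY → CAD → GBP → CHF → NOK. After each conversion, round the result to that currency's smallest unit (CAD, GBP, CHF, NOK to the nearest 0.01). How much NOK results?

NOK 21,431.98

JPY 230,000 ÷ 87.017 = CAD 2,643.16
CAD 2,643.16 ÷ 1.9682 = GBP 1,342.93
GBP 1,342.93 ÷ 0.73143 = CHF 1,836.03
CHF 1,836.03 × 11.673 = NOK 21,431.98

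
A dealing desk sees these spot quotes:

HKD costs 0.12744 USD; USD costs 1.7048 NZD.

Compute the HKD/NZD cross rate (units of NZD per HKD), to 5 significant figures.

1 HKD × 0.12744 = 0.12744 USD
0.12744 USD × 1.7048 = 0.21726 NZD

HKD/NZD = 0.21726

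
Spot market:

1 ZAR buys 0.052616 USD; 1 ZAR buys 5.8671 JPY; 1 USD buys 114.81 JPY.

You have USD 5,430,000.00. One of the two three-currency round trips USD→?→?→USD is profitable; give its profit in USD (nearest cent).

Profit: USD 160,799.08

Profitable loop is USD → JPY → ZAR → USD:
USD 5,430,000.00 × 114.81 = JPY 623,418,300
JPY 623,418,300 ÷ 5.8671 = ZAR 106,256,634.45
ZAR 106,256,634.45 × 0.052616 = USD 5,590,799.08
Profit = USD 5,590,799.08 − USD 5,430,000.00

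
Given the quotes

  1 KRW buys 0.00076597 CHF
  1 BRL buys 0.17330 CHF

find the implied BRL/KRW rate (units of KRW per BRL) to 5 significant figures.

1 BRL × 0.17330 = 0.1733 CHF
0.1733 CHF ÷ 0.00076597 = 226.249 KRW

BRL/KRW = 226.25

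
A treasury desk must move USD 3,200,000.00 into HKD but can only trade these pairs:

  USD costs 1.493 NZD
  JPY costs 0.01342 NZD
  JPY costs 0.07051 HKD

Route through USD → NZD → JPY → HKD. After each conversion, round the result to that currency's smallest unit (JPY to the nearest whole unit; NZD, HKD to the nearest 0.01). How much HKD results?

USD 3,200,000.00 × 1.493 = NZD 4,777,600.00
NZD 4,777,600.00 ÷ 0.01342 = JPY 356,005,961
JPY 356,005,961 × 0.07051 = HKD 25,101,980.31

HKD 25,101,980.31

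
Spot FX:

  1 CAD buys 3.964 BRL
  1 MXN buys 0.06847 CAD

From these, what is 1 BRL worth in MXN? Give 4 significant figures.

1 BRL ÷ 3.964 = 0.25227 CAD
0.25227 CAD ÷ 0.06847 = 3.68439 MXN

BRL/MXN = 3.684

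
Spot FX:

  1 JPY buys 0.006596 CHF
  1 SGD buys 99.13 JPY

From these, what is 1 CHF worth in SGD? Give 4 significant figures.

CHF/SGD = 1.529

1 CHF ÷ 0.006596 = 151.607 JPY
151.607 JPY ÷ 99.13 = 1.52938 SGD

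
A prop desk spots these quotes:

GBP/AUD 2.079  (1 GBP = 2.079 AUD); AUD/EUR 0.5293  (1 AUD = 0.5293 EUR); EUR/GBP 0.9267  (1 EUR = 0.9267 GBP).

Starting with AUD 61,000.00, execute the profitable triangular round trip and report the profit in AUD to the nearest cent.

Profit: AUD 1,205.01

Profitable loop is AUD → EUR → GBP → AUD:
AUD 61,000.00 × 0.5293 = EUR 32,287.30
EUR 32,287.30 × 0.9267 = GBP 29,920.64
GBP 29,920.64 × 2.079 = AUD 62,205.01
Profit = AUD 62,205.01 − AUD 61,000.00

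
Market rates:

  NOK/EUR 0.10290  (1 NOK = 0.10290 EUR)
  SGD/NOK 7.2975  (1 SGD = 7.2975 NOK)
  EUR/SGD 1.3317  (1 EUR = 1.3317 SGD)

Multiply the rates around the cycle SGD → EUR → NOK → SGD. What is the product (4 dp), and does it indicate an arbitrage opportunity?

Around SGD → EUR → NOK → SGD: 1 ÷ 1.3317 ÷ 0.10290 ÷ 7.2975 = 1.000009
Product ≈ 1 (deviation 0.001%, within rounding noise).

1.0000 (no arbitrage)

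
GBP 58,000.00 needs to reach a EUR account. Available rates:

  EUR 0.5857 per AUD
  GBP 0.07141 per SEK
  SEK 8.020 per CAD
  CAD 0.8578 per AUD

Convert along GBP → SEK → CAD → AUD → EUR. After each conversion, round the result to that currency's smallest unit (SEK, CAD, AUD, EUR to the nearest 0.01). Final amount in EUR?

EUR 69,148.66

GBP 58,000.00 ÷ 0.07141 = SEK 812,211.17
SEK 812,211.17 ÷ 8.020 = CAD 101,273.21
CAD 101,273.21 ÷ 0.8578 = AUD 118,061.56
AUD 118,061.56 × 0.5857 = EUR 69,148.66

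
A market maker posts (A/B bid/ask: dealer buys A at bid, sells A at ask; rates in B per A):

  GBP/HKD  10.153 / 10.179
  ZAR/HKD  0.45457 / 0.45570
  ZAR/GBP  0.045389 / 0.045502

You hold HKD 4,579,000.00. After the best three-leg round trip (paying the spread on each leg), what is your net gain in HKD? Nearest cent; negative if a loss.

Net profit: HKD 51,593.05

Best loop HKD → ZAR → GBP → HKD:
HKD 4,579,000.00 ÷ 0.45570 (buy ZAR at ask) = ZAR 10,048,277.38
ZAR 10,048,277.38 × 0.045389 (sell ZAR at bid) = GBP 456,081.26
GBP 456,081.26 × 10.153 (sell GBP at bid) = HKD 4,630,593.05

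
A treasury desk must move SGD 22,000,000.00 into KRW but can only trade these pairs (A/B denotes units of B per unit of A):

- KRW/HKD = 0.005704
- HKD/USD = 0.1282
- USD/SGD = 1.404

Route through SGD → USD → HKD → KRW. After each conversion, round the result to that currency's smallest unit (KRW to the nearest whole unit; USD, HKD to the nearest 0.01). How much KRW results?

SGD 22,000,000.00 ÷ 1.404 = USD 15,669,515.67
USD 15,669,515.67 ÷ 0.1282 = HKD 122,227,111.31
HKD 122,227,111.31 ÷ 0.005704 = KRW 21,428,315,447

KRW 21,428,315,447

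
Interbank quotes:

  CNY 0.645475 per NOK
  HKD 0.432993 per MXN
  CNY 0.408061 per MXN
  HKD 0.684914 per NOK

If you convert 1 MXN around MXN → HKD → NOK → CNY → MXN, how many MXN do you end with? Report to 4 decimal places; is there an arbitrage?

Around MXN → HKD → NOK → CNY → MXN: 1 × 0.432993 ÷ 0.684914 × 0.645475 ÷ 0.408061 = 0.999998
Product ≈ 1 (deviation 0.000%, within rounding noise).

1.0000 (no arbitrage)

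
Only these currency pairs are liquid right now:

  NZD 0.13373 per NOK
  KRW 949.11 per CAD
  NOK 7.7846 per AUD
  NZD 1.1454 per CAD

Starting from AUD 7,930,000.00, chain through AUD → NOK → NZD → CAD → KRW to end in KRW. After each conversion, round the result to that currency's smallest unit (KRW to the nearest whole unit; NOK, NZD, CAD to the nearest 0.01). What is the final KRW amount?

AUD 7,930,000.00 × 7.7846 = NOK 61,731,878.00
NOK 61,731,878.00 × 0.13373 = NZD 8,255,404.04
NZD 8,255,404.04 ÷ 1.1454 = CAD 7,207,441.98
CAD 7,207,441.98 × 949.11 = KRW 6,840,655,258

KRW 6,840,655,258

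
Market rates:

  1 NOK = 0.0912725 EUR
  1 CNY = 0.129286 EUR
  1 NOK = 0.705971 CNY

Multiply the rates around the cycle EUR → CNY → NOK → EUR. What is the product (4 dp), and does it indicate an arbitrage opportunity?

Around EUR → CNY → NOK → EUR: 1 ÷ 0.129286 ÷ 0.705971 × 0.0912725 = 1.000004
Product ≈ 1 (deviation 0.000%, within rounding noise).

1.0000 (no arbitrage)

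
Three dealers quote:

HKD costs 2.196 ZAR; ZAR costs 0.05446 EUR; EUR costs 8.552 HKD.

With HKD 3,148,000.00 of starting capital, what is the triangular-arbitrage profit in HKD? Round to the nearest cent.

Profitable loop is HKD → ZAR → EUR → HKD:
HKD 3,148,000.00 × 2.196 = ZAR 6,913,008.00
ZAR 6,913,008.00 × 0.05446 = EUR 376,482.42
EUR 376,482.42 × 8.552 = HKD 3,219,677.62
Profit = HKD 3,219,677.62 − HKD 3,148,000.00

Profit: HKD 71,677.62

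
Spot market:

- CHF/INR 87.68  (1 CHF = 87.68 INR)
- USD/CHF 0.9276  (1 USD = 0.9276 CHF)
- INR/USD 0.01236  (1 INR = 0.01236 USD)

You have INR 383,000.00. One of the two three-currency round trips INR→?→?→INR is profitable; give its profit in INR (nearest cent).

Profitable loop is INR → USD → CHF → INR:
INR 383,000.00 × 0.01236 = USD 4,733.88
USD 4,733.88 × 0.9276 = CHF 4,391.15
CHF 4,391.15 × 87.68 = INR 385,015.78
Profit = INR 385,015.78 − INR 383,000.00

Profit: INR 2,015.78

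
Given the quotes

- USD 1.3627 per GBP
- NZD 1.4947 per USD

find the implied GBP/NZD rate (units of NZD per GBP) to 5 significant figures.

1 GBP × 1.3627 = 1.3627 USD
1.3627 USD × 1.4947 = 2.03683 NZD

GBP/NZD = 2.0368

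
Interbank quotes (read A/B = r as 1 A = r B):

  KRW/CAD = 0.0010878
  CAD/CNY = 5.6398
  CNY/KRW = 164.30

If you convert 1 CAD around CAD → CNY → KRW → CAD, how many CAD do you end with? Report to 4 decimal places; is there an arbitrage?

1.0080 (arbitrage exists)

Around CAD → CNY → KRW → CAD: 1 × 5.6398 × 164.30 × 0.0010878 = 1.007976
Product > 1; profitable direction is CAD → CNY → KRW → CAD.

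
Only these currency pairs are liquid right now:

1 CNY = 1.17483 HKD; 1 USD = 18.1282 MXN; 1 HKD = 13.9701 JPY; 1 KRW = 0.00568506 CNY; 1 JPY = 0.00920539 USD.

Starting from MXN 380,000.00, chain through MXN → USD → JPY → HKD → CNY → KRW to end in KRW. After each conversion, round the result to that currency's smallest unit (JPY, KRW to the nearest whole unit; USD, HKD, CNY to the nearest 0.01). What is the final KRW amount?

KRW 24,404,914

MXN 380,000.00 ÷ 18.1282 = USD 20,961.82
USD 20,961.82 ÷ 0.00920539 = JPY 2,277,125
JPY 2,277,125 ÷ 13.9701 = HKD 162,999.91
HKD 162,999.91 ÷ 1.17483 = CNY 138,743.40
CNY 138,743.40 ÷ 0.00568506 = KRW 24,404,914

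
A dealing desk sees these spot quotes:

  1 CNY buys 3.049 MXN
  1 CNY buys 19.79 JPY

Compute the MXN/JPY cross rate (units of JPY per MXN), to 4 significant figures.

1 MXN ÷ 3.049 = 0.327976 CNY
0.327976 CNY × 19.79 = 6.49065 JPY

MXN/JPY = 6.491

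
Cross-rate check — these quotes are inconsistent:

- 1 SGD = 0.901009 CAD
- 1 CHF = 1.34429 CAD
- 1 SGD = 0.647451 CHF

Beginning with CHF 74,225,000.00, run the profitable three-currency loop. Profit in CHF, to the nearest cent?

Profit: CHF 2,613,603.18

Profitable loop is CHF → SGD → CAD → CHF:
CHF 74,225,000.00 ÷ 0.647451 = SGD 114,641,880.23
SGD 114,641,880.23 × 0.901009 = CAD 103,293,365.87
CAD 103,293,365.87 ÷ 1.34429 = CHF 76,838,603.18
Profit = CHF 76,838,603.18 − CHF 74,225,000.00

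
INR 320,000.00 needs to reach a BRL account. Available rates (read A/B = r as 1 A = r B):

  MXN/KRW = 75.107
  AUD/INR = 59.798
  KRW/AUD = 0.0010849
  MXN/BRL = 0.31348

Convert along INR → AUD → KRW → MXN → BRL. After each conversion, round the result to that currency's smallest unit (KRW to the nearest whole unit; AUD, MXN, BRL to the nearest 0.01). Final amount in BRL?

BRL 20,587.47

INR 320,000.00 ÷ 59.798 = AUD 5,351.35
AUD 5,351.35 ÷ 0.0010849 = KRW 4,932,574
KRW 4,932,574 ÷ 75.107 = MXN 65,673.96
MXN 65,673.96 × 0.31348 = BRL 20,587.47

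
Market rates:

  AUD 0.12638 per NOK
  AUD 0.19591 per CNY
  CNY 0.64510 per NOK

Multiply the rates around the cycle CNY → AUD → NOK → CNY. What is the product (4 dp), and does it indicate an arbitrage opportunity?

Around CNY → AUD → NOK → CNY: 1 × 0.19591 ÷ 0.12638 × 0.64510 = 1.000012
Product ≈ 1 (deviation 0.001%, within rounding noise).

1.0000 (no arbitrage)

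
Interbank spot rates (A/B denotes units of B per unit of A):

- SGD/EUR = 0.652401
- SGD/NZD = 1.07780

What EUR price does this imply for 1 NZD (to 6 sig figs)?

NZD/EUR = 0.605308

1 NZD ÷ 1.07780 = 0.927816 SGD
0.927816 SGD × 0.652401 = 0.605308 EUR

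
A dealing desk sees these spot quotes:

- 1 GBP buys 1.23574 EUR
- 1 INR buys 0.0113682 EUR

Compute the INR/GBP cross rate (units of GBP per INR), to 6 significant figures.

1 INR × 0.0113682 = 0.0113682 EUR
0.0113682 EUR ÷ 1.23574 = 0.00919951 GBP

INR/GBP = 0.00919951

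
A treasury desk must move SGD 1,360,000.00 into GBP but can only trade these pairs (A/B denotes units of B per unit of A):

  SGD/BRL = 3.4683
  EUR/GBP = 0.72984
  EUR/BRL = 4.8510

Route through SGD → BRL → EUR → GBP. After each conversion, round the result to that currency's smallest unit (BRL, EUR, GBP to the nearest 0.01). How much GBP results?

SGD 1,360,000.00 × 3.4683 = BRL 4,716,888.00
BRL 4,716,888.00 ÷ 4.8510 = EUR 972,353.74
EUR 972,353.74 × 0.72984 = GBP 709,662.65

GBP 709,662.65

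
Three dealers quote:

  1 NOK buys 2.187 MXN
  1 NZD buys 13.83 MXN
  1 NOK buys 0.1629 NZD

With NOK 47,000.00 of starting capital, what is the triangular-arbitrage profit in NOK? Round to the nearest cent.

Profitable loop is NOK → NZD → MXN → NOK:
NOK 47,000.00 × 0.1629 = NZD 7,656.30
NZD 7,656.30 × 13.83 = MXN 105,886.63
MXN 105,886.63 ÷ 2.187 = NOK 48,416.38
Profit = NOK 48,416.38 − NOK 47,000.00

Profit: NOK 1,416.38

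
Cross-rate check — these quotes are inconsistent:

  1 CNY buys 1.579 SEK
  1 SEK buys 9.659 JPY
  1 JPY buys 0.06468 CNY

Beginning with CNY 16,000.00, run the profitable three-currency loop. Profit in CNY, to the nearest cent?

Profitable loop is CNY → JPY → SEK → CNY:
CNY 16,000.00 ÷ 0.06468 = JPY 247,372
JPY 247,372 ÷ 9.659 = SEK 25,610.49
SEK 25,610.49 ÷ 1.579 = CNY 16,219.43
Profit = CNY 16,219.43 − CNY 16,000.00

Profit: CNY 219.43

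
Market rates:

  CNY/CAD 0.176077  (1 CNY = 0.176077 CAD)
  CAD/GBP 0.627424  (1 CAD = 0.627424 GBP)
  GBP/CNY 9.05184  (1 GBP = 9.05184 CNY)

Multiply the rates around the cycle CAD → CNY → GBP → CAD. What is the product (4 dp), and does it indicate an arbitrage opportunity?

Around CAD → CNY → GBP → CAD: 1 ÷ 0.176077 ÷ 9.05184 ÷ 0.627424 = 0.999999
Product ≈ 1 (deviation 0.000%, within rounding noise).

1.0000 (no arbitrage)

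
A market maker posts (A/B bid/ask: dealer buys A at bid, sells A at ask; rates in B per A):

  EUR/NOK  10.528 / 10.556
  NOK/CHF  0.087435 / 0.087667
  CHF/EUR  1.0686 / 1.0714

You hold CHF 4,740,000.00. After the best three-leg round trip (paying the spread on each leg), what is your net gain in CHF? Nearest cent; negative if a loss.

Net profit: CHF 40,696.49

Best loop CHF → NOK → EUR → CHF:
CHF 4,740,000.00 ÷ 0.087667 (buy NOK at ask) = NOK 54,068,235.48
NOK 54,068,235.48 ÷ 10.556 (buy EUR at ask) = EUR 5,122,038.22
EUR 5,122,038.22 ÷ 1.0714 (buy CHF at ask) = CHF 4,780,696.49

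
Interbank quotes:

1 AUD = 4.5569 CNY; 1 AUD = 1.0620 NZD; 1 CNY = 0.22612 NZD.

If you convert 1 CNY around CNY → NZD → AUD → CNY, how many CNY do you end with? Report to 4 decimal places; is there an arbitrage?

0.9703 (arbitrage exists)

Around CNY → NZD → AUD → CNY: 1 × 0.22612 ÷ 1.0620 × 4.5569 = 0.970251
Product < 1; profitable direction is CNY → AUD → NZD → CNY.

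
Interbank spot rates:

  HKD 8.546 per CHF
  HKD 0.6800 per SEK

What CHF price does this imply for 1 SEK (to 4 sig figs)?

1 SEK × 0.6800 = 0.68 HKD
0.68 HKD ÷ 8.546 = 0.0795694 CHF

SEK/CHF = 0.07957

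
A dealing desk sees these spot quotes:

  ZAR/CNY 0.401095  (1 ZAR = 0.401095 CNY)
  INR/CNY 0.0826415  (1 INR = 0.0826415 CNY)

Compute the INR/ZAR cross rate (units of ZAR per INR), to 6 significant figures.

1 INR × 0.0826415 = 0.0826415 CNY
0.0826415 CNY ÷ 0.401095 = 0.20604 ZAR

INR/ZAR = 0.206040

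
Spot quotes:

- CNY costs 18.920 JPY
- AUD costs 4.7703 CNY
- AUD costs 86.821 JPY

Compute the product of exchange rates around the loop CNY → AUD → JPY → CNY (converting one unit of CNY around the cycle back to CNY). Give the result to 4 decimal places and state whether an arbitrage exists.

Around CNY → AUD → JPY → CNY: 1 ÷ 4.7703 × 86.821 ÷ 18.920 = 0.961962
Product < 1; profitable direction is CNY → JPY → AUD → CNY.

0.9620 (arbitrage exists)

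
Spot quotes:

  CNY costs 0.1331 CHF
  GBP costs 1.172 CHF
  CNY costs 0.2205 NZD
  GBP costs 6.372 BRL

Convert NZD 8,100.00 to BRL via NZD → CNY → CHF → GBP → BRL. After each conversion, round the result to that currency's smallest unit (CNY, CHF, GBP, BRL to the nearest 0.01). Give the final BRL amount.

BRL 26,582.90

NZD 8,100.00 ÷ 0.2205 = CNY 36,734.69
CNY 36,734.69 × 0.1331 = CHF 4,889.39
CHF 4,889.39 ÷ 1.172 = GBP 4,171.83
GBP 4,171.83 × 6.372 = BRL 26,582.90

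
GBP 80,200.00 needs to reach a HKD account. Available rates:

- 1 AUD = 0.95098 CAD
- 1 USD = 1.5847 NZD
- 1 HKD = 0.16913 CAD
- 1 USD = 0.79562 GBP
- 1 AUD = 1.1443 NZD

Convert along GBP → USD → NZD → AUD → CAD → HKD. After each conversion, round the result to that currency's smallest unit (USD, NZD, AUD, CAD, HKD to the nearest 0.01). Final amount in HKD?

HKD 784,922.13

GBP 80,200.00 ÷ 0.79562 = USD 100,801.89
USD 100,801.89 × 1.5847 = NZD 159,740.76
NZD 159,740.76 ÷ 1.1443 = AUD 139,596.92
AUD 139,596.92 × 0.95098 = CAD 132,753.88
CAD 132,753.88 ÷ 0.16913 = HKD 784,922.13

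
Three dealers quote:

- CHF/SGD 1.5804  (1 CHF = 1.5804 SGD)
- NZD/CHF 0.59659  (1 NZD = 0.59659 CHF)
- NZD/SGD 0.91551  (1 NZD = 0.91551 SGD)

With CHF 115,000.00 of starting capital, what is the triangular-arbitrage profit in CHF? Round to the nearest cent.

Profit: CHF 3,434.37

Profitable loop is CHF → SGD → NZD → CHF:
CHF 115,000.00 × 1.5804 = SGD 181,746.00
SGD 181,746.00 ÷ 0.91551 = NZD 198,518.86
NZD 198,518.86 × 0.59659 = CHF 118,434.37
Profit = CHF 118,434.37 − CHF 115,000.00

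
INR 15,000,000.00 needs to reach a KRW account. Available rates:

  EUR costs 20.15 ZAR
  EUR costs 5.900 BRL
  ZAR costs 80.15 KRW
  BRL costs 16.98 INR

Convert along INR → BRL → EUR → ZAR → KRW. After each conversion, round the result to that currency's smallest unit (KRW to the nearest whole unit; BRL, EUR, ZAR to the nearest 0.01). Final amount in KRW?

INR 15,000,000.00 ÷ 16.98 = BRL 883,392.23
BRL 883,392.23 ÷ 5.900 = EUR 149,727.50
EUR 149,727.50 × 20.15 = ZAR 3,017,009.12
ZAR 3,017,009.12 × 80.15 = KRW 241,813,281

KRW 241,813,281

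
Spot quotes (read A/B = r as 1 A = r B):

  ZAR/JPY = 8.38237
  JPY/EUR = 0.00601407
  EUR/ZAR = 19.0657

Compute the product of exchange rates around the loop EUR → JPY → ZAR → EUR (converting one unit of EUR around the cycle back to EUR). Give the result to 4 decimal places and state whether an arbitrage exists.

1.0404 (arbitrage exists)

Around EUR → JPY → ZAR → EUR: 1 ÷ 0.00601407 ÷ 8.38237 ÷ 19.0657 = 1.040428
Product > 1; profitable direction is EUR → JPY → ZAR → EUR.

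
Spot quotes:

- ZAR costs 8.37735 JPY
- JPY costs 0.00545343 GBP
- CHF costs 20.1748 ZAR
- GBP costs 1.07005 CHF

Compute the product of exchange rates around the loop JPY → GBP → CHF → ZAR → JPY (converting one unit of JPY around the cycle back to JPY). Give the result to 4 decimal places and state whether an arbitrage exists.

Around JPY → GBP → CHF → ZAR → JPY: 1 × 0.00545343 × 1.07005 × 20.1748 × 8.37735 = 0.986256
Product < 1; profitable direction is JPY → ZAR → CHF → GBP → JPY.

0.9863 (arbitrage exists)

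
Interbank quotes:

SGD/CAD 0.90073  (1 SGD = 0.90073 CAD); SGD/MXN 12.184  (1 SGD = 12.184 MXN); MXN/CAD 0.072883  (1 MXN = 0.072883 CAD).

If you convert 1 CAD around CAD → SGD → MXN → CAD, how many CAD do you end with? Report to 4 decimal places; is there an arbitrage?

Around CAD → SGD → MXN → CAD: 1 ÷ 0.90073 × 12.184 × 0.072883 = 0.985874
Product < 1; profitable direction is CAD → MXN → SGD → CAD.

0.9859 (arbitrage exists)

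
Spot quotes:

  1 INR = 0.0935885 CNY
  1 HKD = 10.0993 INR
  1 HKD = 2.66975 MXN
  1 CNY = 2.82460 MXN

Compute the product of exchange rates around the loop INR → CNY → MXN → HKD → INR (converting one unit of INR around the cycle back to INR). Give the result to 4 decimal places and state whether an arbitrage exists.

Around INR → CNY → MXN → HKD → INR: 1 × 0.0935885 × 2.82460 ÷ 2.66975 × 10.0993 = 1.000000
Product ≈ 1 (deviation 0.000%, within rounding noise).

1.0000 (no arbitrage)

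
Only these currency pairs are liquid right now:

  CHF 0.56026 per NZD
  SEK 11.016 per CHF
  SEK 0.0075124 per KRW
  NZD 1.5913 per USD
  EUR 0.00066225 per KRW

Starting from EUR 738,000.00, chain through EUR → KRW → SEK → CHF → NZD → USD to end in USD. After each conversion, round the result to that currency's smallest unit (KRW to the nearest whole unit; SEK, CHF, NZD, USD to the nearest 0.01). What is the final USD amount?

USD 852,407.96

EUR 738,000.00 ÷ 0.00066225 = KRW 1,114,382,786
KRW 1,114,382,786 × 0.0075124 = SEK 8,371,689.24
SEK 8,371,689.24 ÷ 11.016 = CHF 759,957.27
CHF 759,957.27 ÷ 0.56026 = NZD 1,356,436.78
NZD 1,356,436.78 ÷ 1.5913 = USD 852,407.96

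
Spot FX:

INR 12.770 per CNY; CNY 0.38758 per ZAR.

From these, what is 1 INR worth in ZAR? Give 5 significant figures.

INR/ZAR = 0.20204

1 INR ÷ 12.770 = 0.0783085 CNY
0.0783085 CNY ÷ 0.38758 = 0.202045 ZAR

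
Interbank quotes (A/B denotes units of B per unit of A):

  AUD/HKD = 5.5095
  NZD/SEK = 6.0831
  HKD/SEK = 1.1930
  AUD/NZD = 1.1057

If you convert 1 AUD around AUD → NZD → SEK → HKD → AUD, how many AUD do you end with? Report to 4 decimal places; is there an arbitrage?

1.0233 (arbitrage exists)

Around AUD → NZD → SEK → HKD → AUD: 1 × 1.1057 × 6.0831 ÷ 1.1930 ÷ 5.5095 = 1.023316
Product > 1; profitable direction is AUD → NZD → SEK → HKD → AUD.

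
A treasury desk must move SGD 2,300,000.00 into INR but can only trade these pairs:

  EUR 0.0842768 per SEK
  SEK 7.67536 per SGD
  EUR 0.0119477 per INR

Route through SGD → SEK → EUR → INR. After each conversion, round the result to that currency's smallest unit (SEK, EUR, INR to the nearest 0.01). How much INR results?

SGD 2,300,000.00 × 7.67536 = SEK 17,653,328.00
SEK 17,653,328.00 × 0.0842768 = EUR 1,487,765.99
EUR 1,487,765.99 ÷ 0.0119477 = INR 124,523,212.84

INR 124,523,212.84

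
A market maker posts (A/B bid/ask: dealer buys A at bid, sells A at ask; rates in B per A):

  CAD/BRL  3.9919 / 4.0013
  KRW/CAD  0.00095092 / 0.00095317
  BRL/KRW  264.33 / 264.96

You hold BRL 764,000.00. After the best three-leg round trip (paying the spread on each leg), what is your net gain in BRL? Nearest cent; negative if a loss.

Best loop BRL → KRW → CAD → BRL:
BRL 764,000.00 × 264.33 (sell BRL at bid) = KRW 201,948,120
KRW 201,948,120 × 0.00095092 (sell KRW at bid) = CAD 192,036.51
CAD 192,036.51 × 3.9919 (sell CAD at bid) = BRL 766,590.53

Net profit: BRL 2,590.53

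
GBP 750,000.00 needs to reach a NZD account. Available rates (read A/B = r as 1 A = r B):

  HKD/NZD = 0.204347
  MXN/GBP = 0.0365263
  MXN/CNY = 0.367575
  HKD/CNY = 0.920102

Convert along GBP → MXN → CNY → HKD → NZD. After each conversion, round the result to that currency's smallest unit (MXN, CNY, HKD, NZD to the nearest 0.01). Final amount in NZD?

GBP 750,000.00 ÷ 0.0365263 = MXN 20,533,150.09
MXN 20,533,150.09 × 0.367575 = CNY 7,547,472.64
CNY 7,547,472.64 ÷ 0.920102 = HKD 8,202,865.16
HKD 8,202,865.16 × 0.204347 = NZD 1,676,230.89

NZD 1,676,230.89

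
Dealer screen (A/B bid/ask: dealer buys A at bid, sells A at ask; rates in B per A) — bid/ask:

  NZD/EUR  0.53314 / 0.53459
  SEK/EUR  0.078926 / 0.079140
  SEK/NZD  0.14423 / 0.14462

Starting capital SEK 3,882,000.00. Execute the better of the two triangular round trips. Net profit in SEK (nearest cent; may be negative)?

Best loop SEK → EUR → NZD → SEK:
SEK 3,882,000.00 × 0.078926 (sell SEK at bid) = EUR 306,390.73
EUR 306,390.73 ÷ 0.53459 (buy NZD at ask) = NZD 573,132.18
NZD 573,132.18 ÷ 0.14462 (buy SEK at ask) = SEK 3,963,021.57

Net profit: SEK 81,021.57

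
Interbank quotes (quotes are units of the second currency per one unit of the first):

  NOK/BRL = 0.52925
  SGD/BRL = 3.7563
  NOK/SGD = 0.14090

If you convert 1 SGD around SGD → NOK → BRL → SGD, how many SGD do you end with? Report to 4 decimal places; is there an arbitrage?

Around SGD → NOK → BRL → SGD: 1 ÷ 0.14090 × 0.52925 ÷ 3.7563 = 0.999976
Product ≈ 1 (deviation 0.002%, within rounding noise).

1.0000 (no arbitrage)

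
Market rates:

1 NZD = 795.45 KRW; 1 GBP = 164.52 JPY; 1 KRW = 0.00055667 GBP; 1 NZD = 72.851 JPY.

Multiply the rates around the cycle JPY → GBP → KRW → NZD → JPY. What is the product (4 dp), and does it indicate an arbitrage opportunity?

1.0000 (no arbitrage)

Around JPY → GBP → KRW → NZD → JPY: 1 ÷ 164.52 ÷ 0.00055667 ÷ 795.45 × 72.851 = 1.000014
Product ≈ 1 (deviation 0.001%, within rounding noise).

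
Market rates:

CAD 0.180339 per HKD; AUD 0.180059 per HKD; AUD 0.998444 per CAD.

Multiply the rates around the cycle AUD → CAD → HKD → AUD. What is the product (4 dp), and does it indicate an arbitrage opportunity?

Around AUD → CAD → HKD → AUD: 1 ÷ 0.998444 ÷ 0.180339 × 0.180059 = 1.000003
Product ≈ 1 (deviation 0.000%, within rounding noise).

1.0000 (no arbitrage)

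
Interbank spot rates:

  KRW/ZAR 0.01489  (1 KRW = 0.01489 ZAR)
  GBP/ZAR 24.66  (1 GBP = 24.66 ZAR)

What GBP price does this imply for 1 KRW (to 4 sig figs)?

KRW/GBP = 0.0006038

1 KRW × 0.01489 = 0.01489 ZAR
0.01489 ZAR ÷ 24.66 = 0.000603812 GBP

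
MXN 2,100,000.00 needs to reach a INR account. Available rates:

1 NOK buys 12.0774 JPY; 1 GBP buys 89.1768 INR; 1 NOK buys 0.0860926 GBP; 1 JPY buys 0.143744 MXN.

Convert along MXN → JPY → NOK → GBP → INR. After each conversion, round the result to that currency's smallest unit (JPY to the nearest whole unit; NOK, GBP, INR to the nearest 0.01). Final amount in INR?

INR 9,286,964.70

MXN 2,100,000.00 ÷ 0.143744 = JPY 14,609,305
JPY 14,609,305 ÷ 12.0774 = NOK 1,209,639.91
NOK 1,209,639.91 × 0.0860926 = GBP 104,141.04
GBP 104,141.04 × 89.1768 = INR 9,286,964.70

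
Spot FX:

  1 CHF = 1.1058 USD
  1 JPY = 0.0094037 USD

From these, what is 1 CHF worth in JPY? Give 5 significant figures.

CHF/JPY = 117.59

1 CHF × 1.1058 = 1.1058 USD
1.1058 USD ÷ 0.0094037 = 117.592 JPY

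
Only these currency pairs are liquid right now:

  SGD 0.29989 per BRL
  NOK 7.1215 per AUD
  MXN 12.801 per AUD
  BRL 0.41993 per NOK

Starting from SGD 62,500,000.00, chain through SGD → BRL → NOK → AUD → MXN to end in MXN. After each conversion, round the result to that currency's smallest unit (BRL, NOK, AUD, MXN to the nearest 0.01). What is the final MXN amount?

MXN 892,100,022.16

SGD 62,500,000.00 ÷ 0.29989 = BRL 208,409,750.24
BRL 208,409,750.24 ÷ 0.41993 = NOK 496,296,407.12
NOK 496,296,407.12 ÷ 7.1215 = AUD 69,689,869.71
AUD 69,689,869.71 × 12.801 = MXN 892,100,022.16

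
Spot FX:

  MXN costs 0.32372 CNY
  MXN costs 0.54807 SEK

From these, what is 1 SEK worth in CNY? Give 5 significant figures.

SEK/CNY = 0.59065

1 SEK ÷ 0.54807 = 1.82458 MXN
1.82458 MXN × 0.32372 = 0.590654 CNY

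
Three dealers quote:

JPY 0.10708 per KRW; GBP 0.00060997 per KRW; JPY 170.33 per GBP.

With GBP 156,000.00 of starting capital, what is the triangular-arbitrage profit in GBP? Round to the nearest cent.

Profit: GBP 4,780.49

Profitable loop is GBP → KRW → JPY → GBP:
GBP 156,000.00 ÷ 0.00060997 = KRW 255,750,283
KRW 255,750,283 × 0.10708 = JPY 27,385,740
JPY 27,385,740 ÷ 170.33 = GBP 160,780.49
Profit = GBP 160,780.49 − GBP 156,000.00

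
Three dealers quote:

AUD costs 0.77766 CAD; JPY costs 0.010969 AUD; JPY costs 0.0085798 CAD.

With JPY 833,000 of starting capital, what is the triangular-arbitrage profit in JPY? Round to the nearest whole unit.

Profitable loop is JPY → CAD → AUD → JPY:
JPY 833,000 × 0.0085798 = CAD 7,146.97
CAD 7,146.97 ÷ 0.77766 = AUD 9,190.36
AUD 9,190.36 ÷ 0.010969 = JPY 837,848
Profit = JPY 837,848 − JPY 833,000

Profit: JPY 4,848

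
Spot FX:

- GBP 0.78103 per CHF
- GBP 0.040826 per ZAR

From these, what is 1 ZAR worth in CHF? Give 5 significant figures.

1 ZAR × 0.040826 = 0.040826 GBP
0.040826 GBP ÷ 0.78103 = 0.052272 CHF

ZAR/CHF = 0.052272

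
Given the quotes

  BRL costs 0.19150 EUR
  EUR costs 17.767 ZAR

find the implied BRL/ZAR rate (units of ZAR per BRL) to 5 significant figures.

BRL/ZAR = 3.4024

1 BRL × 0.19150 = 0.1915 EUR
0.1915 EUR × 17.767 = 3.40238 ZAR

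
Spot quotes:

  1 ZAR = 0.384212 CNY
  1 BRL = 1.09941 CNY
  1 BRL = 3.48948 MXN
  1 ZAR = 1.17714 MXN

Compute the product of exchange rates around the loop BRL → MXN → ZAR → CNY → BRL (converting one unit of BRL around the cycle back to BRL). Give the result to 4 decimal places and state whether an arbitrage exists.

1.0360 (arbitrage exists)

Around BRL → MXN → ZAR → CNY → BRL: 1 × 3.48948 ÷ 1.17714 × 0.384212 ÷ 1.09941 = 1.035962
Product > 1; profitable direction is BRL → MXN → ZAR → CNY → BRL.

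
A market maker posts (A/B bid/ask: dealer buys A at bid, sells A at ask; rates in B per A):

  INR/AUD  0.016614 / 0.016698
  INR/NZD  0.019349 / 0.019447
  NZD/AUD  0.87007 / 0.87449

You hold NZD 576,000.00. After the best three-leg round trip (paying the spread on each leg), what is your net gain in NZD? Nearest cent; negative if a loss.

Best loop NZD → AUD → INR → NZD:
NZD 576,000.00 × 0.87007 (sell NZD at bid) = AUD 501,160.32
AUD 501,160.32 ÷ 0.016698 (buy INR at ask) = INR 30,013,194.39
INR 30,013,194.39 × 0.019349 (sell INR at bid) = NZD 580,725.30

Net profit: NZD 4,725.30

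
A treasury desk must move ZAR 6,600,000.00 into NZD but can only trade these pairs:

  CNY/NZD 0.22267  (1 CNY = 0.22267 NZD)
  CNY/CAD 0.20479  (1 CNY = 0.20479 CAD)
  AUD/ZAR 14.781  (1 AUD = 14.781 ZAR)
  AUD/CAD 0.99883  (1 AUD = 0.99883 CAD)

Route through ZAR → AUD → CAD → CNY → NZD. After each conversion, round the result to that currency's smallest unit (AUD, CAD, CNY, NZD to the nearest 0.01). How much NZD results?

ZAR 6,600,000.00 ÷ 14.781 = AUD 446,519.18
AUD 446,519.18 × 0.99883 = CAD 445,996.75
CAD 445,996.75 ÷ 0.20479 = CNY 2,177,824.84
CNY 2,177,824.84 × 0.22267 = NZD 484,936.26

NZD 484,936.26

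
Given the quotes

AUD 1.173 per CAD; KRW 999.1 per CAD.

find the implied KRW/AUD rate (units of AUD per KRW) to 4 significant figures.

KRW/AUD = 0.001174

1 KRW ÷ 999.1 = 0.0010009 CAD
0.0010009 CAD × 1.173 = 0.00117406 AUD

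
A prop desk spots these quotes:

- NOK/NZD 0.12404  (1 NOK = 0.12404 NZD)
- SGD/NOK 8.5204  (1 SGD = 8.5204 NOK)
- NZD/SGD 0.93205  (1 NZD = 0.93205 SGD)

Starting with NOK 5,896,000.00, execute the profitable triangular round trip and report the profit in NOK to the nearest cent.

Profitable loop is NOK → SGD → NZD → NOK:
NOK 5,896,000.00 ÷ 8.5204 = SGD 691,986.29
SGD 691,986.29 ÷ 0.93205 = NZD 742,434.73
NZD 742,434.73 ÷ 0.12404 = NOK 5,985,446.08
Profit = NOK 5,985,446.08 − NOK 5,896,000.00

Profit: NOK 89,446.08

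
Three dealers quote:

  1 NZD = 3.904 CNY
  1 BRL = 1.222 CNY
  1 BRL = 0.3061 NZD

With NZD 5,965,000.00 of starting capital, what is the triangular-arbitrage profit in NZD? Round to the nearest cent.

Profit: NZD 134,700.56

Profitable loop is NZD → BRL → CNY → NZD:
NZD 5,965,000.00 ÷ 0.3061 = BRL 19,487,095.72
BRL 19,487,095.72 × 1.222 = CNY 23,813,230.97
CNY 23,813,230.97 ÷ 3.904 = NZD 6,099,700.56
Profit = NZD 6,099,700.56 − NZD 5,965,000.00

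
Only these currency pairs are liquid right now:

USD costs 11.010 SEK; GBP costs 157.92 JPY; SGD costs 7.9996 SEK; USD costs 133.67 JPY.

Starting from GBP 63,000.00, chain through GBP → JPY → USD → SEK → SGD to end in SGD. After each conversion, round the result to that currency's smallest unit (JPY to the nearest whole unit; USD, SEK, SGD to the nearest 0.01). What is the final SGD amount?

GBP 63,000.00 × 157.92 = JPY 9,948,960
JPY 9,948,960 ÷ 133.67 = USD 74,429.27
USD 74,429.27 × 11.010 = SEK 819,466.26
SEK 819,466.26 ÷ 7.9996 = SGD 102,438.40

SGD 102,438.40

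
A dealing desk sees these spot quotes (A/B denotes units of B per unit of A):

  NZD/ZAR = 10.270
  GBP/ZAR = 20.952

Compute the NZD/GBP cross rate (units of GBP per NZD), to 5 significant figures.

1 NZD × 10.270 = 10.27 ZAR
10.27 ZAR ÷ 20.952 = 0.490168 GBP

NZD/GBP = 0.49017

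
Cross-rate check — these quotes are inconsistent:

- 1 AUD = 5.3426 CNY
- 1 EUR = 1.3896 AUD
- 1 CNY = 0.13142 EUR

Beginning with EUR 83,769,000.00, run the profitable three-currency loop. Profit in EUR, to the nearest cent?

Profit: EUR 2,088,730.20

Profitable loop is EUR → CNY → AUD → EUR:
EUR 83,769,000.00 ÷ 0.13142 = CNY 637,414,396.59
CNY 637,414,396.59 ÷ 5.3426 = AUD 119,307,901.88
AUD 119,307,901.88 ÷ 1.3896 = EUR 85,857,730.20
Profit = EUR 85,857,730.20 − EUR 83,769,000.00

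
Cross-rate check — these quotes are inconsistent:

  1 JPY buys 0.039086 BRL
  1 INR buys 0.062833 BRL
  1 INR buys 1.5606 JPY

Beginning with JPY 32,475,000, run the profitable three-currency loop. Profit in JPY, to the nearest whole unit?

Profit: JPY 977,157

Profitable loop is JPY → INR → BRL → JPY:
JPY 32,475,000 ÷ 1.5606 = INR 20,809,304.11
INR 20,809,304.11 × 0.062833 = BRL 1,307,511.01
BRL 1,307,511.01 ÷ 0.039086 = JPY 33,452,157
Profit = JPY 33,452,157 − JPY 32,475,000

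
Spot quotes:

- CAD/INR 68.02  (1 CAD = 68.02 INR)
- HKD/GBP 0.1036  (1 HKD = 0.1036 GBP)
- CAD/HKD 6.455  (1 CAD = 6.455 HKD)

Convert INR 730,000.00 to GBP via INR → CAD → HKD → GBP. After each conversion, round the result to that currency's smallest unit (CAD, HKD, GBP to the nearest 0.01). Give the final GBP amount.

GBP 7,176.99

INR 730,000.00 ÷ 68.02 = CAD 10,732.14
CAD 10,732.14 × 6.455 = HKD 69,275.96
HKD 69,275.96 × 0.1036 = GBP 7,176.99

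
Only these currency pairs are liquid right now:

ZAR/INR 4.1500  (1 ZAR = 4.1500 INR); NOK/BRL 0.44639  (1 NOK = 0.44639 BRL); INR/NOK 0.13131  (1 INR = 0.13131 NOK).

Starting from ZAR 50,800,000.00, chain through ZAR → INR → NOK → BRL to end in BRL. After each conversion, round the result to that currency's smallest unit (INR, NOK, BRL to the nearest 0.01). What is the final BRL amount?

ZAR 50,800,000.00 × 4.1500 = INR 210,820,000.00
INR 210,820,000.00 × 0.13131 = NOK 27,682,774.20
NOK 27,682,774.20 × 0.44639 = BRL 12,357,313.58

BRL 12,357,313.58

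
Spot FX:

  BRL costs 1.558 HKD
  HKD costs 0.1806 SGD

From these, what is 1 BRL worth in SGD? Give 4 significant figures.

1 BRL × 1.558 = 1.558 HKD
1.558 HKD × 0.1806 = 0.281375 SGD

BRL/SGD = 0.2814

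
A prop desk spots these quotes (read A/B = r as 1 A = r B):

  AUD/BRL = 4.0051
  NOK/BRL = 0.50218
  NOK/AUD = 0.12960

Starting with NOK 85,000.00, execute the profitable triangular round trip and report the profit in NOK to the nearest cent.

Profitable loop is NOK → AUD → BRL → NOK:
NOK 85,000.00 × 0.12960 = AUD 11,016.00
AUD 11,016.00 × 4.0051 = BRL 44,120.18
BRL 44,120.18 ÷ 0.50218 = NOK 87,857.31
Profit = NOK 87,857.31 − NOK 85,000.00

Profit: NOK 2,857.31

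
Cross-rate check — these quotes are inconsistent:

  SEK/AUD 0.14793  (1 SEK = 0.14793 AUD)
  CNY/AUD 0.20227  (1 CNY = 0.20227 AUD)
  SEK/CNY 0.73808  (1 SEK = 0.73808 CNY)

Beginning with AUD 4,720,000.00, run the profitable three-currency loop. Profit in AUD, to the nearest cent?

Profit: AUD 43,439.49

Profitable loop is AUD → SEK → CNY → AUD:
AUD 4,720,000.00 ÷ 0.14793 = SEK 31,906,983.03
SEK 31,906,983.03 × 0.73808 = CNY 23,549,906.04
CNY 23,549,906.04 × 0.20227 = AUD 4,763,439.49
Profit = AUD 4,763,439.49 − AUD 4,720,000.00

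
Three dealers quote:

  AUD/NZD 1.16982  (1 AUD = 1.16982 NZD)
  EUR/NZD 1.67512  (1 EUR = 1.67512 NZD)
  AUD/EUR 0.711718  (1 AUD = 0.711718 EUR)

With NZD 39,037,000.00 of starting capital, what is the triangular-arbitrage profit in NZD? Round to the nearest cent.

Profit: NZD 747,258.32

Profitable loop is NZD → AUD → EUR → NZD:
NZD 39,037,000.00 ÷ 1.16982 = AUD 33,370,091.13
AUD 33,370,091.13 × 0.711718 = EUR 23,750,094.52
EUR 23,750,094.52 × 1.67512 = NZD 39,784,258.32
Profit = NZD 39,784,258.32 − NZD 39,037,000.00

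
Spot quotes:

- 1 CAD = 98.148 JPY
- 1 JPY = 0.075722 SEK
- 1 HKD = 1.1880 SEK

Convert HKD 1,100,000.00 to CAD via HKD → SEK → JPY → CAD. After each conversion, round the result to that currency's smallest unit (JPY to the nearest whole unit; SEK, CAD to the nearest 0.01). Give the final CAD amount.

HKD 1,100,000.00 × 1.1880 = SEK 1,306,800.00
SEK 1,306,800.00 ÷ 0.075722 = JPY 17,257,864
JPY 17,257,864 ÷ 98.148 = CAD 175,835.11

CAD 175,835.11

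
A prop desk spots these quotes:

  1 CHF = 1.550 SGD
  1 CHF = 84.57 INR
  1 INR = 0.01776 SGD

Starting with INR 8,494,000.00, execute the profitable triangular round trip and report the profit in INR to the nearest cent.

Profit: INR 271,660.84

Profitable loop is INR → CHF → SGD → INR:
INR 8,494,000.00 ÷ 84.57 = CHF 100,437.51
CHF 100,437.51 × 1.550 = SGD 155,678.14
SGD 155,678.14 ÷ 0.01776 = INR 8,765,660.84
Profit = INR 8,765,660.84 − INR 8,494,000.00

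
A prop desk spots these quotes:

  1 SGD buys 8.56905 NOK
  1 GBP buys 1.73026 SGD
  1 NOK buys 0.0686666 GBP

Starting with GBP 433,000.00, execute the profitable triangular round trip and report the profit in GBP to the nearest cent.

Profit: GBP 7,836.44

Profitable loop is GBP → SGD → NOK → GBP:
GBP 433,000.00 × 1.73026 = SGD 749,202.58
SGD 749,202.58 × 8.56905 = NOK 6,419,954.37
NOK 6,419,954.37 × 0.0686666 = GBP 440,836.44
Profit = GBP 440,836.44 − GBP 433,000.00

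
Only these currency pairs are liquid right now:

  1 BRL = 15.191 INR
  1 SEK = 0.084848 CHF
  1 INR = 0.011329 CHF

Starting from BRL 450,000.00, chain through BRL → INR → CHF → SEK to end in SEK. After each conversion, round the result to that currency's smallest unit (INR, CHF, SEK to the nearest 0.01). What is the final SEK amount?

SEK 912,743.73

BRL 450,000.00 × 15.191 = INR 6,835,950.00
INR 6,835,950.00 × 0.011329 = CHF 77,444.48
CHF 77,444.48 ÷ 0.084848 = SEK 912,743.73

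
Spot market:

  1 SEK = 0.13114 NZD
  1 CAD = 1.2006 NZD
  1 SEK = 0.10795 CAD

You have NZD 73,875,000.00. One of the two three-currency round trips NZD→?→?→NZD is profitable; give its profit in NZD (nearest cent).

Profit: NZD 875,084.43

Profitable loop is NZD → CAD → SEK → NZD:
NZD 73,875,000.00 ÷ 1.2006 = CAD 61,531,734.13
CAD 61,531,734.13 ÷ 0.10795 = SEK 570,002,168.90
SEK 570,002,168.90 × 0.13114 = NZD 74,750,084.43
Profit = NZD 74,750,084.43 − NZD 73,875,000.00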